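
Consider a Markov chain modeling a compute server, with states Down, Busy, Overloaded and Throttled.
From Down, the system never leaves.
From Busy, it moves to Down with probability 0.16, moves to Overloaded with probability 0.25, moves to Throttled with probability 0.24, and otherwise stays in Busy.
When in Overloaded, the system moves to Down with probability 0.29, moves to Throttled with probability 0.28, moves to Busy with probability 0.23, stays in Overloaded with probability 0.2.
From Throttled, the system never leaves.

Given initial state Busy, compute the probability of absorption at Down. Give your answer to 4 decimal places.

0.4335

Let h(s) be the probability of absorption at Down starting from transient state s. Then h(Down) = 1 and h(Throttled) = 0. By first-step analysis:
h(Busy) = 0.16·1 + 0.35·h(Busy) + 0.25·h(Overloaded) + 0.24·0
h(Overloaded) = 0.29·1 + 0.23·h(Busy) + 0.2·h(Overloaded) + 0.28·0
Solving: h(Busy) = 0.4335, h(Overloaded) = 0.4871.
Starting from Busy, the probability is 0.4335.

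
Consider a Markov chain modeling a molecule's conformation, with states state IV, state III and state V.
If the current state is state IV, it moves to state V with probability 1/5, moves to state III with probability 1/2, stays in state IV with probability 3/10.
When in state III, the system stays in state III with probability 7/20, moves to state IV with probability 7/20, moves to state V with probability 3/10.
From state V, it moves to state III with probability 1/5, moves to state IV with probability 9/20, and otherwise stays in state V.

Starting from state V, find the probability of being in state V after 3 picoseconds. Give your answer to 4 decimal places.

Propagate the distribution vector 3 picoseconds from state V.
After 0 picoseconds: (0.0000, 0.0000, 1.0000)
After 1 picosecond: (0.4500, 0.2000, 0.3500)
After 2 picoseconds: (0.3625, 0.3650, 0.2725)
After 3 picoseconds: (0.3591, 0.3635, 0.2774)
P(in state V after 3 picoseconds) = 0.2774

0.2774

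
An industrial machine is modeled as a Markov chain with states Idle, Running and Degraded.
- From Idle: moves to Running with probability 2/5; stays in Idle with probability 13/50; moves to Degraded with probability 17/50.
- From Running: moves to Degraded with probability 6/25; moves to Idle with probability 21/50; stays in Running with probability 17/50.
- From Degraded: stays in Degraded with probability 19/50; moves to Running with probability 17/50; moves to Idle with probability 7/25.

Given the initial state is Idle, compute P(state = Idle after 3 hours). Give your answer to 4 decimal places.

Propagate the distribution vector 3 hours from Idle.
After 0 hours: (1.0000, 0.0000, 0.0000)
After 1 hour: (0.2600, 0.4000, 0.3400)
After 2 hours: (0.3308, 0.3556, 0.3136)
After 3 hours: (0.3232, 0.3598, 0.3170)
P(in Idle after 3 hours) = 0.3232

0.3232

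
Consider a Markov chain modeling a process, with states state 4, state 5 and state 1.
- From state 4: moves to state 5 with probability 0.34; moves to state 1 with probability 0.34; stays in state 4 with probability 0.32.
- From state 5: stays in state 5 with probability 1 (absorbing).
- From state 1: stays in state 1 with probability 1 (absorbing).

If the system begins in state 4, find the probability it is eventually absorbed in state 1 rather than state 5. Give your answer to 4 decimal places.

0.5000

Let h(s) be the probability of absorption at state 1 starting from transient state s. Then h(state 1) = 1 and h(state 5) = 0. By first-step analysis:
h(state 4) = 0.32·h(state 4) + 0.34·0 + 0.34·1
Solving: h(state 4) = 0.5000.
Starting from state 4, the probability is 0.5000.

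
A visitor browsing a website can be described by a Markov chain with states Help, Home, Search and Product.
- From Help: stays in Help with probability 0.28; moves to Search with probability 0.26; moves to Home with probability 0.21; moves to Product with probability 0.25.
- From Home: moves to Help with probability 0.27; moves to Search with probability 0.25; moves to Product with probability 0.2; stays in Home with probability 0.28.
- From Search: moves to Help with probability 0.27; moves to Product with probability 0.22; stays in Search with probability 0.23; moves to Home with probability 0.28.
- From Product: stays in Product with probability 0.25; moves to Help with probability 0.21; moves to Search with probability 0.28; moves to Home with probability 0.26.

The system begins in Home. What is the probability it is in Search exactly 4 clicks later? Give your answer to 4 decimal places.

Propagate the distribution vector 4 clicks from Home.
After 0 clicks: (0.0000, 1.0000, 0.0000, 0.0000)
After 1 click: (0.2700, 0.2800, 0.2500, 0.2000)
After 2 clicks: (0.2607, 0.2571, 0.2537, 0.2285)
After 3 clicks: (0.2589, 0.2572, 0.2544, 0.2295)
After 4 clicks: (0.2588, 0.2573, 0.2544, 0.2295)
P(in Search after 4 clicks) = 0.2544

0.2544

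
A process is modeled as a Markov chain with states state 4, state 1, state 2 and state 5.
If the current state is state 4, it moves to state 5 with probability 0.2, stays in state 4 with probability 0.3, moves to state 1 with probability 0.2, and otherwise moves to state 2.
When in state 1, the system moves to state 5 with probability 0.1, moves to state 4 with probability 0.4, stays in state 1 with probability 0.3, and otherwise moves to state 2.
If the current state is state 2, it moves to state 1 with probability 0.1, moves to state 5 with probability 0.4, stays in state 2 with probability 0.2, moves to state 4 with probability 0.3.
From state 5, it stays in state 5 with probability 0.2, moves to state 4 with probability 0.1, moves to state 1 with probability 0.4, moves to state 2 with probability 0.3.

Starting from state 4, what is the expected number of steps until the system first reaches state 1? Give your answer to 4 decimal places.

4.4715

Let t(s) be the expected number of steps to first reach state 1 from state s, with t(state 1) = 0. Conditioning on the first step:
t(state 4) = 1 + 0.3·t(state 4) + 0.3·t(state 2) + 0.2·t(state 5)
t(state 2) = 1 + 0.3·t(state 4) + 0.2·t(state 2) + 0.4·t(state 5)
t(state 5) = 1 + 0.1·t(state 4) + 0.3·t(state 2) + 0.2·t(state 5)
Solving: t(state 4) = 4.4715, t(state 2) = 4.7154, t(state 5) = 3.5772.
Expected steps from state 4 to state 1: 4.4715.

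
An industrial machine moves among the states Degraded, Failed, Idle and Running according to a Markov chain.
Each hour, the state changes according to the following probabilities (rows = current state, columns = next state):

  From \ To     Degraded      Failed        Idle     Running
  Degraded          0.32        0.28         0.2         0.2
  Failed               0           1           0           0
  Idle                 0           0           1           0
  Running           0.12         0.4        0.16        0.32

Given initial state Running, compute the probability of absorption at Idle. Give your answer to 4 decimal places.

Let h(s) be the probability of absorption at Idle starting from transient state s. Then h(Idle) = 1 and h(Failed) = 0. By first-step analysis:
h(Degraded) = 0.32·h(Degraded) + 0.28·0 + 0.2·1 + 0.2·h(Running)
h(Running) = 0.12·h(Degraded) + 0.4·0 + 0.16·1 + 0.32·h(Running)
Solving: h(Degraded) = 0.3832, h(Running) = 0.3029.
Starting from Running, the probability is 0.3029.

0.3029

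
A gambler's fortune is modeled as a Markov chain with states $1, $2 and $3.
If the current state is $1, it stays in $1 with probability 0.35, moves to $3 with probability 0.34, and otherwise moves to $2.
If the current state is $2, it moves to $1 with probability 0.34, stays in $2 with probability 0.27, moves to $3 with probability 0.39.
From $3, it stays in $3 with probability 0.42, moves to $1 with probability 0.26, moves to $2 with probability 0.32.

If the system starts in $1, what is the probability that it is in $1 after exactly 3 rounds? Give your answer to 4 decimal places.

0.3125

Propagate the distribution vector 3 rounds from $1.
After 0 rounds: (1.0000, 0.0000, 0.0000)
After 1 round: (0.3500, 0.3100, 0.3400)
After 2 rounds: (0.3163, 0.3010, 0.3827)
After 3 rounds: (0.3125, 0.3018, 0.3857)
P(in $1 after 3 rounds) = 0.3125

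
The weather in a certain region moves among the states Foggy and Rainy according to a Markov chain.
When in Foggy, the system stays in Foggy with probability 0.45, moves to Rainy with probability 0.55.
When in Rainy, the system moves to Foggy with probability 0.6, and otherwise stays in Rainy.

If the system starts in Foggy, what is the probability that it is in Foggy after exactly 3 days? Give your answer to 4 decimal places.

0.5201

Propagate the distribution vector 3 days from Foggy.
After 0 days: (1.0000, 0.0000)
After 1 day: (0.4500, 0.5500)
After 2 days: (0.5325, 0.4675)
After 3 days: (0.5201, 0.4799)
P(in Foggy after 3 days) = 0.5201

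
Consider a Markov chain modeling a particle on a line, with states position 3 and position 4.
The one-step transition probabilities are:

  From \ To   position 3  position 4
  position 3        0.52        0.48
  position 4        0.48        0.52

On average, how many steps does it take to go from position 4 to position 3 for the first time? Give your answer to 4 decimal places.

Let t(s) be the expected number of steps to first reach position 3 from state s, with t(position 3) = 0. Conditioning on the first step:
t(position 4) = 1 + 0.52·t(position 4)
Solving: t(position 4) = 2.0833.
Expected steps from position 4 to position 3: 2.0833.

2.0833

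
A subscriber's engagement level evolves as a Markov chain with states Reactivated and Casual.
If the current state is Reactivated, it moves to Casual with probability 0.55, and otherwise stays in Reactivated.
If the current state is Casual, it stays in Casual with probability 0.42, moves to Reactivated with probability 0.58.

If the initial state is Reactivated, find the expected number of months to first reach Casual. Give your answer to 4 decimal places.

Let t(s) be the expected number of months to first reach Casual from state s, with t(Casual) = 0. Conditioning on the first month:
t(Reactivated) = 1 + 0.45·t(Reactivated)
Solving: t(Reactivated) = 1.8182.
Expected months from Reactivated to Casual: 1.8182.

1.8182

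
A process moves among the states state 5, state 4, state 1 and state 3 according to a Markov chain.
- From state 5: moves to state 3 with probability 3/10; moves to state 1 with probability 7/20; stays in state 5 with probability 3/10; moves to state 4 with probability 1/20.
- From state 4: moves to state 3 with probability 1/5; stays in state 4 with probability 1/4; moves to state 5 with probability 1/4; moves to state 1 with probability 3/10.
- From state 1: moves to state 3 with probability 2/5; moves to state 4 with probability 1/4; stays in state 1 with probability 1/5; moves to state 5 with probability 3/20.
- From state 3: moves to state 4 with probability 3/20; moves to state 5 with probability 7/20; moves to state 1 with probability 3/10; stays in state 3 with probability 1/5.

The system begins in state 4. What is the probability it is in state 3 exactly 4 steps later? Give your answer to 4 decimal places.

0.2832

Propagate the distribution vector 4 steps from state 4.
After 0 steps: (0.0000, 1.0000, 0.0000, 0.0000)
After 1 step: (0.2500, 0.2500, 0.3000, 0.2000)
After 2 steps: (0.2525, 0.1800, 0.2825, 0.2850)
After 3 steps: (0.2629, 0.1710, 0.2844, 0.2818)
After 4 steps: (0.2629, 0.1693, 0.2847, 0.2832)
P(in state 3 after 4 steps) = 0.2832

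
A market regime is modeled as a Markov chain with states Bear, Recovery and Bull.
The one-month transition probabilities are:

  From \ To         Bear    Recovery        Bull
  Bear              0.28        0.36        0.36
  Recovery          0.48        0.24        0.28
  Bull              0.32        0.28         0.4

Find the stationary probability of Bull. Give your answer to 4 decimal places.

Let the stationary distribution be π with π = πP and π_1 + π_2 + π_3 = 1.
π_1 = 0.28·π_1 + 0.48·π_2 + 0.32·π_3
π_2 = 0.36·π_1 + 0.24·π_2 + 0.28·π_3
Solving with the normalization constraint gives π = (0.3533, 0.2964, 0.3503).
So the stationary probability of Bull is 0.3503.

0.3503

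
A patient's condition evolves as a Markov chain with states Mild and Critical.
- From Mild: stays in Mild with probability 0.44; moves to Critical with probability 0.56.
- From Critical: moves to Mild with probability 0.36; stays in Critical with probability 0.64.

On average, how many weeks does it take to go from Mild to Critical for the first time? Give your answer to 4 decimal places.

Let t(s) be the expected number of weeks to first reach Critical from state s, with t(Critical) = 0. Conditioning on the first week:
t(Mild) = 1 + 0.44·t(Mild)
Solving: t(Mild) = 1.7857.
Expected weeks from Mild to Critical: 1.7857.

1.7857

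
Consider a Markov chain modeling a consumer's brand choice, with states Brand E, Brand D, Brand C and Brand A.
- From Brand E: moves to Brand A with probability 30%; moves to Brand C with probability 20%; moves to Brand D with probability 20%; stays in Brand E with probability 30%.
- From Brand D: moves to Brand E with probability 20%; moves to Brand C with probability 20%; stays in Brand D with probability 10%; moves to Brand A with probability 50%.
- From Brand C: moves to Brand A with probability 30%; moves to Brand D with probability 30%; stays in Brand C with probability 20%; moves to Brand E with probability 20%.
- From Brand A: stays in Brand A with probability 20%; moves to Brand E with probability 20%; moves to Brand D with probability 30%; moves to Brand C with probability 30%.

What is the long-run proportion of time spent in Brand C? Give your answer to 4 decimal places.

Let the stationary distribution be π with π = πP and π_1 + π_2 + π_3 + π_4 = 1.
π_1 = 0.3·π_1 + 0.2·π_2 + 0.2·π_3 + 0.2·π_4
π_2 = 0.2·π_1 + 0.1·π_2 + 0.3·π_3 + 0.3·π_4
π_3 = 0.2·π_1 + 0.2·π_2 + 0.2·π_3 + 0.3·π_4
Solving with the normalization constraint gives π = (0.2222, 0.2315, 0.2315, 0.3148).
So the stationary probability of Brand C is 0.2315.

0.2315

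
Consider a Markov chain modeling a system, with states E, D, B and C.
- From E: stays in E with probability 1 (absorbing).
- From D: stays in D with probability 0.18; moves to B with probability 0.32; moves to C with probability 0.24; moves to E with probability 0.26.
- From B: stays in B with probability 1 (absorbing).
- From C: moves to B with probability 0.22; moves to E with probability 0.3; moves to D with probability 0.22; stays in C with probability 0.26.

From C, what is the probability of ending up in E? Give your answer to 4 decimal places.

0.5473

Let h(s) be the probability of absorption at E starting from transient state s. Then h(E) = 1 and h(B) = 0. By first-step analysis:
h(D) = 0.26·1 + 0.18·h(D) + 0.32·0 + 0.24·h(C)
h(C) = 0.3·1 + 0.22·h(D) + 0.22·0 + 0.26·h(C)
Solving: h(D) = 0.4773, h(C) = 0.5473.
Starting from C, the probability is 0.5473.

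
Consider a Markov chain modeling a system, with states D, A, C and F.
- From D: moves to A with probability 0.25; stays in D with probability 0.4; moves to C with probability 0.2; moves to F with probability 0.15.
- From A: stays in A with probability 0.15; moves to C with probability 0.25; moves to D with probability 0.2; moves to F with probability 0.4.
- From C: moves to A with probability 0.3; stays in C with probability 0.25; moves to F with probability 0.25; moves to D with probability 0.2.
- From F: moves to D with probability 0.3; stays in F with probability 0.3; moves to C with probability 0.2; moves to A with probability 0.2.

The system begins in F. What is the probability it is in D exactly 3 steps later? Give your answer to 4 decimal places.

0.2845

Propagate the distribution vector 3 steps from F.
After 0 steps: (0.0000, 0.0000, 0.0000, 1.0000)
After 1 step: (0.3000, 0.2000, 0.2000, 0.3000)
After 2 steps: (0.2900, 0.2250, 0.2200, 0.2650)
After 3 steps: (0.2845, 0.2253, 0.2223, 0.2680)
P(in D after 3 steps) = 0.2845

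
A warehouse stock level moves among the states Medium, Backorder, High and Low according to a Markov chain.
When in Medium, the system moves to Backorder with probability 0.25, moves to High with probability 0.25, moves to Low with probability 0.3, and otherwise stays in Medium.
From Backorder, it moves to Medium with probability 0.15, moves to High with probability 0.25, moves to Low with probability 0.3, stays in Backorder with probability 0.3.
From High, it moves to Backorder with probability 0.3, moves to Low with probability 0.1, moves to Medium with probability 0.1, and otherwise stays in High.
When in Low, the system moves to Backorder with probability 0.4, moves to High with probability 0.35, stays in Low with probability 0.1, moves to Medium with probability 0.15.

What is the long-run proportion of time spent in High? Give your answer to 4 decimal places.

Let the stationary distribution be π with π = πP and π_1 + π_2 + π_3 + π_4 = 1.
π_1 = 0.2·π_1 + 0.15·π_2 + 0.1·π_3 + 0.15·π_4
π_2 = 0.25·π_1 + 0.3·π_2 + 0.3·π_3 + 0.4·π_4
π_3 = 0.25·π_1 + 0.25·π_2 + 0.5·π_3 + 0.35·π_4
Solving with the normalization constraint gives π = (0.1390, 0.3121, 0.3587, 0.1902).
So the stationary probability of High is 0.3587.

0.3587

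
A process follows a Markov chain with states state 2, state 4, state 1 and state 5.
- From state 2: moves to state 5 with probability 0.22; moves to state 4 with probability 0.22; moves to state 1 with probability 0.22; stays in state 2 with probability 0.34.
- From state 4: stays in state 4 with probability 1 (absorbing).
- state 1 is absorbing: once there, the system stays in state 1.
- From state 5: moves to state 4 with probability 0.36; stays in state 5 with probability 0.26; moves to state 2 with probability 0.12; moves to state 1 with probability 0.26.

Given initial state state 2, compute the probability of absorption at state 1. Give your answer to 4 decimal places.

0.4762

Let h(s) be the probability of absorption at state 1 starting from transient state s. Then h(state 1) = 1 and h(state 4) = 0. By first-step analysis:
h(state 2) = 0.34·h(state 2) + 0.22·0 + 0.22·1 + 0.22·h(state 5)
h(state 5) = 0.12·h(state 2) + 0.36·0 + 0.26·1 + 0.26·h(state 5)
Solving: h(state 2) = 0.4762, h(state 5) = 0.4286.
Starting from state 2, the probability is 0.4762.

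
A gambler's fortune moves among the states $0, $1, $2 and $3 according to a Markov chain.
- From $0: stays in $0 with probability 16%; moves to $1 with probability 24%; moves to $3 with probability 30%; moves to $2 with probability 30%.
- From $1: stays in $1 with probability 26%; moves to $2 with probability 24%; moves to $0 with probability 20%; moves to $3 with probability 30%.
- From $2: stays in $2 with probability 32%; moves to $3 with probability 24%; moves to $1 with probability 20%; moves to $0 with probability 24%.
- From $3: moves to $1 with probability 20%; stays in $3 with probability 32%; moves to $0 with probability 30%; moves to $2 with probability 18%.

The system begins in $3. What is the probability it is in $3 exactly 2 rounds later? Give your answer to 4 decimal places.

0.2956

Propagate the distribution vector 2 rounds from $3.
After 0 rounds: (0.0000, 0.0000, 0.0000, 1.0000)
After 1 round: (0.3000, 0.2000, 0.1800, 0.3200)
After 2 rounds: (0.2272, 0.2240, 0.2532, 0.2956)
P(in $3 after 2 rounds) = 0.2956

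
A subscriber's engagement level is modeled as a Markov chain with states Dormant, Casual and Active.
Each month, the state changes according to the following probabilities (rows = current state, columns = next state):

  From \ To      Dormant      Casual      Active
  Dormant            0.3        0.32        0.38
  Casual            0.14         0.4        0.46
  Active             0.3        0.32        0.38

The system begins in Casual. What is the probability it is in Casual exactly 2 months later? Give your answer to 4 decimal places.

Sum over the intermediate state after 1 month:
P = P(Casual→Dormant)·P(Dormant→Casual) + P(Casual→Casual)·P(Casual→Casual) + P(Casual→Active)·P(Active→Casual)
  = 0.14×0.32 + 0.4×0.4 + 0.46×0.32
  = 0.0448 + 0.1600 + 0.1472 = 0.3520

0.3520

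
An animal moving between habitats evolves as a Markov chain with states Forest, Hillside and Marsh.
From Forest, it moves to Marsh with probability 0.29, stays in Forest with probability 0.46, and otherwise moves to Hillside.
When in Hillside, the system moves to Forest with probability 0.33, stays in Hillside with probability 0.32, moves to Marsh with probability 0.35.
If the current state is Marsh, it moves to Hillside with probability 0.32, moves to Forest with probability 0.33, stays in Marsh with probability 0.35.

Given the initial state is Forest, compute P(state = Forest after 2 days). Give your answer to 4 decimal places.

0.3898

Sum over the intermediate state after 1 day:
P = P(Forest→Forest)·P(Forest→Forest) + P(Forest→Hillside)·P(Hillside→Forest) + P(Forest→Marsh)·P(Marsh→Forest)
  = 0.46×0.46 + 0.25×0.33 + 0.29×0.33
  = 0.2116 + 0.0825 + 0.0957 = 0.3898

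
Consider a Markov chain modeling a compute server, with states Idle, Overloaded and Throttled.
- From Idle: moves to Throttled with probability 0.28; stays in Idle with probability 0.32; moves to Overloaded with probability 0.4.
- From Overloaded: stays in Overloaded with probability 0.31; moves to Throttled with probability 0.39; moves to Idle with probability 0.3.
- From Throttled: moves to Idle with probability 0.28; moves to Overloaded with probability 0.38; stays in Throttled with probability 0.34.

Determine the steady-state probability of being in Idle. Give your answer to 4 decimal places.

0.2992

Let the stationary distribution be π with π = πP and π_1 + π_2 + π_3 = 1.
π_1 = 0.32·π_1 + 0.3·π_2 + 0.28·π_3
π_2 = 0.4·π_1 + 0.31·π_2 + 0.38·π_3
Solving with the normalization constraint gives π = (0.2992, 0.3607, 0.3401).
So the stationary probability of Idle is 0.2992.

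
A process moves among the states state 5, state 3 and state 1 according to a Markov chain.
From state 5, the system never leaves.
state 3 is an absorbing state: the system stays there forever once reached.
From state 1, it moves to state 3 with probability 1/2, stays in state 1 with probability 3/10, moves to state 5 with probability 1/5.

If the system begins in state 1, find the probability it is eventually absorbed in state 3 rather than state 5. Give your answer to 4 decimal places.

Let h(s) be the probability of absorption at state 3 starting from transient state s. Then h(state 3) = 1 and h(state 5) = 0. By first-step analysis:
h(state 1) = 0.2·0 + 0.5·1 + 0.3·h(state 1)
Solving: h(state 1) = 0.7143.
Starting from state 1, the probability is 0.7143.

0.7143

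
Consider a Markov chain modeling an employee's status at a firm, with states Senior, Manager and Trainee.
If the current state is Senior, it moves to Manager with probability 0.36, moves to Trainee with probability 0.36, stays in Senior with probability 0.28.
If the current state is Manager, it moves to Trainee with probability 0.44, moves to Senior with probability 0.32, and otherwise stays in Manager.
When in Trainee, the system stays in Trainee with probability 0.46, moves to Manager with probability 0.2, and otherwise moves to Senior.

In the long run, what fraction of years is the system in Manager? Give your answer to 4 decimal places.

Let the stationary distribution be π with π = πP and π_1 + π_2 + π_3 = 1.
π_1 = 0.28·π_1 + 0.32·π_2 + 0.34·π_3
π_2 = 0.36·π_1 + 0.24·π_2 + 0.2·π_3
Solving with the normalization constraint gives π = (0.3158, 0.2610, 0.4232).
So the stationary probability of Manager is 0.2610.

0.2610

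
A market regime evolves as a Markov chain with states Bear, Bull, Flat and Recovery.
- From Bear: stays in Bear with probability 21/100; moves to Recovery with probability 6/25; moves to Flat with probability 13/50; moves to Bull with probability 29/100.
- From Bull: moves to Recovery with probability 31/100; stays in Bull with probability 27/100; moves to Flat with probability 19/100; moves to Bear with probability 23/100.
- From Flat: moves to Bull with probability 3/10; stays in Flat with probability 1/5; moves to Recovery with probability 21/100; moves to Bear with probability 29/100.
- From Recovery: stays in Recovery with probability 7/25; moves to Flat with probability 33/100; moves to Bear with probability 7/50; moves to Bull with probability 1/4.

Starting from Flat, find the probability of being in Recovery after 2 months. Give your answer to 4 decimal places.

0.2634

Propagate the distribution vector 2 months from Flat.
After 0 months: (0.0000, 0.0000, 1.0000, 0.0000)
After 1 month: (0.2900, 0.3000, 0.2000, 0.2100)
After 2 months: (0.2173, 0.2776, 0.2417, 0.2634)
P(in Recovery after 2 months) = 0.2634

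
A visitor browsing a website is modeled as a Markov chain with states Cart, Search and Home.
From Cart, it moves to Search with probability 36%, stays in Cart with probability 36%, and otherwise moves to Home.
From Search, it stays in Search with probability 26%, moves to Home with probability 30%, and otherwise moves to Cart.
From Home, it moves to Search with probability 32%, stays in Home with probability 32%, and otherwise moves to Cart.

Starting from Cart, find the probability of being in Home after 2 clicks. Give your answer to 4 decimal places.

Sum over the intermediate state after 1 click:
P = P(Cart→Cart)·P(Cart→Home) + P(Cart→Search)·P(Search→Home) + P(Cart→Home)·P(Home→Home)
  = 0.36×0.28 + 0.36×0.3 + 0.28×0.32
  = 0.1008 + 0.1080 + 0.0896 = 0.2984

0.2984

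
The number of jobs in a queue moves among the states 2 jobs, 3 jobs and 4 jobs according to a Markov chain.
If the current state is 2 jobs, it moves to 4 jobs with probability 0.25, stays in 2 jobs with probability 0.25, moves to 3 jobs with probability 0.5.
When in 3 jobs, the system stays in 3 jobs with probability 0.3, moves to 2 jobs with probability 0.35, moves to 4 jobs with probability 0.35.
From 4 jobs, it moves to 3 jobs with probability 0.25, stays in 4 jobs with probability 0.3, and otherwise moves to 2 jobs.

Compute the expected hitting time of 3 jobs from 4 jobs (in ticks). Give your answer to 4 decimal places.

Let t(s) be the expected number of ticks to first reach 3 jobs from state s, with t(3 jobs) = 0. Conditioning on the first tick:
t(2 jobs) = 1 + 0.25·t(2 jobs) + 0.25·t(4 jobs)
t(4 jobs) = 1 + 0.45·t(2 jobs) + 0.3·t(4 jobs)
Solving: t(2 jobs) = 2.3030, t(4 jobs) = 2.9091.
Expected ticks from 4 jobs to 3 jobs: 2.9091.

2.9091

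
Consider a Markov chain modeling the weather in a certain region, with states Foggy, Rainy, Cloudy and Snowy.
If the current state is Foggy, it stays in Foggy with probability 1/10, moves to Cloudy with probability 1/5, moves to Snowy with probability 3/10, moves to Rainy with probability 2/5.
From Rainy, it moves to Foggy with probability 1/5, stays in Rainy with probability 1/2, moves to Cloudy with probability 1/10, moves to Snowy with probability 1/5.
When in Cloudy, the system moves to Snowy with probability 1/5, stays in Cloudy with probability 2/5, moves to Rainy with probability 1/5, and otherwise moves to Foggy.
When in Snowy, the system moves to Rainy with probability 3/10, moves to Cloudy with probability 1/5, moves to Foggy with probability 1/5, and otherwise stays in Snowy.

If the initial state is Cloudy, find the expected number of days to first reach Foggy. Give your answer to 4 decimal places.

5.0000

Let t(s) be the expected number of days to first reach Foggy from state s, with t(Foggy) = 0. Conditioning on the first day:
t(Rainy) = 1 + 0.5·t(Rainy) + 0.1·t(Cloudy) + 0.2·t(Snowy)
t(Cloudy) = 1 + 0.2·t(Rainy) + 0.4·t(Cloudy) + 0.2·t(Snowy)
t(Snowy) = 1 + 0.3·t(Rainy) + 0.2·t(Cloudy) + 0.3·t(Snowy)
Solving: t(Rainy) = 5.0000, t(Cloudy) = 5.0000, t(Snowy) = 5.0000.
Expected days from Cloudy to Foggy: 5.0000.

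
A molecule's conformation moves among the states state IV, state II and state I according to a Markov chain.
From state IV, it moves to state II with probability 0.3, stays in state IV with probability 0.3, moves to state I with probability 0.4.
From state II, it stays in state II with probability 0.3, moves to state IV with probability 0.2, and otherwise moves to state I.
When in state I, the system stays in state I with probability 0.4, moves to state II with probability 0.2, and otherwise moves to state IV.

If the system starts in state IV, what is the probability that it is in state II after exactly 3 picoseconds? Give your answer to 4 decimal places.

Propagate the distribution vector 3 picoseconds from state IV.
After 0 picoseconds: (1.0000, 0.0000, 0.0000)
After 1 picosecond: (0.3000, 0.3000, 0.4000)
After 2 picoseconds: (0.3100, 0.2600, 0.4300)
After 3 picoseconds: (0.3170, 0.2570, 0.4260)
P(in state II after 3 picoseconds) = 0.2570

0.2570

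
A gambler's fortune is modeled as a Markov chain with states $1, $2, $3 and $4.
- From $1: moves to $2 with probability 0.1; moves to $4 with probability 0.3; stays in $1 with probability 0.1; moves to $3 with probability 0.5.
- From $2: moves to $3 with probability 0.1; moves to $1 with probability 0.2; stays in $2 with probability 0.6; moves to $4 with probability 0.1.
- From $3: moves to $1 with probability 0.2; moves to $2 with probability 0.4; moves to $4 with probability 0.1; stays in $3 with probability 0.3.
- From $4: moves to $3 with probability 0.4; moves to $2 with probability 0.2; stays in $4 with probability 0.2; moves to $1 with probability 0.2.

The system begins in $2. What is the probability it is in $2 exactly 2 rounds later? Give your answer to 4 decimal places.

0.4400

Propagate the distribution vector 2 rounds from $2.
After 0 rounds: (0.0000, 1.0000, 0.0000, 0.0000)
After 1 round: (0.2000, 0.6000, 0.1000, 0.1000)
After 2 rounds: (0.1800, 0.4400, 0.2300, 0.1500)
P(in $2 after 2 rounds) = 0.4400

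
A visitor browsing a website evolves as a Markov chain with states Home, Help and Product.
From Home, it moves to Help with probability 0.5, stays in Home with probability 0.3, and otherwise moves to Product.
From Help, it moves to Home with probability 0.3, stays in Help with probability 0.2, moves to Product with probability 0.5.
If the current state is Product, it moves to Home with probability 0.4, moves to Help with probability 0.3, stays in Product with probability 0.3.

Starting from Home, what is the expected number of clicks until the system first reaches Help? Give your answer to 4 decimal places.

Let t(s) be the expected number of clicks to first reach Help from state s, with t(Help) = 0. Conditioning on the first click:
t(Home) = 1 + 0.3·t(Home) + 0.2·t(Product)
t(Product) = 1 + 0.4·t(Home) + 0.3·t(Product)
Solving: t(Home) = 2.1951, t(Product) = 2.6829.
Expected clicks from Home to Help: 2.1951.

2.1951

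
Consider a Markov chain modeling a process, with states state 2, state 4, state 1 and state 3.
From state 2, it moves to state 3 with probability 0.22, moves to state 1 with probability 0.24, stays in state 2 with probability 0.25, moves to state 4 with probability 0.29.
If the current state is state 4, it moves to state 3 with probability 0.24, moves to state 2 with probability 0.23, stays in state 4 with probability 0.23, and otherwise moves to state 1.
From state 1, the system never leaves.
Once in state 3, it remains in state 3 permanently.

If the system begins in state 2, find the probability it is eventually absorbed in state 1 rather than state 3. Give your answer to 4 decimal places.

Let h(s) be the probability of absorption at state 1 starting from transient state s. Then h(state 1) = 1 and h(state 3) = 0. By first-step analysis:
h(state 2) = 0.25·h(state 2) + 0.29·h(state 4) + 0.24·1 + 0.22·0
h(state 4) = 0.23·h(state 2) + 0.23·h(state 4) + 0.3·1 + 0.24·0
Solving: h(state 2) = 0.5321, h(state 4) = 0.5486.
Starting from state 2, the probability is 0.5321.

0.5321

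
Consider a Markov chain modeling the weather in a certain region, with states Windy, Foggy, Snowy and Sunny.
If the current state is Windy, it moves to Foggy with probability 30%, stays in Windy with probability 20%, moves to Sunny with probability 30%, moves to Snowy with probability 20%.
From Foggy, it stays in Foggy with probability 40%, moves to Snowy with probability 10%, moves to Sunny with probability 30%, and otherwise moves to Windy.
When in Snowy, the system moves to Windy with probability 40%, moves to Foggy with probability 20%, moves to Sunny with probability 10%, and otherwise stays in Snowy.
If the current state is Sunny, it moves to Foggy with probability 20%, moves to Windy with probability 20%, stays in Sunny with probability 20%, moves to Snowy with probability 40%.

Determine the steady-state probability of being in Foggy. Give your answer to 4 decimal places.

Let the stationary distribution be π with π = πP and π_1 + π_2 + π_3 + π_4 = 1.
π_1 = 0.2·π_1 + 0.2·π_2 + 0.4·π_3 + 0.2·π_4
π_2 = 0.3·π_1 + 0.4·π_2 + 0.2·π_3 + 0.2·π_4
π_3 = 0.2·π_1 + 0.1·π_2 + 0.3·π_3 + 0.4·π_4
Solving with the normalization constraint gives π = (0.2484, 0.2810, 0.2418, 0.2288).
So the stationary probability of Foggy is 0.2810.

0.2810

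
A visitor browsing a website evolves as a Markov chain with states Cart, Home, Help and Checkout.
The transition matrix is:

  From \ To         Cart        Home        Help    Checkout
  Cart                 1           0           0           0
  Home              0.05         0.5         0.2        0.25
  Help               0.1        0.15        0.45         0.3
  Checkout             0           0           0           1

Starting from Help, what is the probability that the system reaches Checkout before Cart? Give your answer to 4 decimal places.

0.7653

Let h(s) be the probability of absorption at Checkout starting from transient state s. Then h(Checkout) = 1 and h(Cart) = 0. By first-step analysis:
h(Home) = 0.05·0 + 0.5·h(Home) + 0.2·h(Help) + 0.25·1
h(Help) = 0.1·0 + 0.15·h(Home) + 0.45·h(Help) + 0.3·1
Solving: h(Home) = 0.8061, h(Help) = 0.7653.
Starting from Help, the probability is 0.7653.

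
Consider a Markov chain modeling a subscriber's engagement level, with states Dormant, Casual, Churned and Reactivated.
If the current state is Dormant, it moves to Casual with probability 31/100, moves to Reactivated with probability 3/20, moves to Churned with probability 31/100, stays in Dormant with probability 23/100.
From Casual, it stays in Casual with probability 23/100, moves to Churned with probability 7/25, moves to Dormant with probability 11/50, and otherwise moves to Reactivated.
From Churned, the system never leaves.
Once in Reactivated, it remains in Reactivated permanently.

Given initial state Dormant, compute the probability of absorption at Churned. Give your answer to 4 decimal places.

Let h(s) be the probability of absorption at Churned starting from transient state s. Then h(Churned) = 1 and h(Reactivated) = 0. By first-step analysis:
h(Dormant) = 0.23·h(Dormant) + 0.31·h(Casual) + 0.31·1 + 0.15·0
h(Casual) = 0.22·h(Dormant) + 0.23·h(Casual) + 0.28·1 + 0.27·0
Solving: h(Dormant) = 0.6204, h(Casual) = 0.5409.
Starting from Dormant, the probability is 0.6204.

0.6204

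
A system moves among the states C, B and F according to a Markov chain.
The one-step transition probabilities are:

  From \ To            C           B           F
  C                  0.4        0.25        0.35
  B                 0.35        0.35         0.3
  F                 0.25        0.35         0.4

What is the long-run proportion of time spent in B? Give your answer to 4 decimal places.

0.3169

Let the stationary distribution be π with π = πP and π_1 + π_2 + π_3 = 1.
π_1 = 0.4·π_1 + 0.35·π_2 + 0.25·π_3
π_2 = 0.25·π_1 + 0.35·π_2 + 0.35·π_3
Solving with the normalization constraint gives π = (0.3314, 0.3169, 0.3517).
So the stationary probability of B is 0.3169.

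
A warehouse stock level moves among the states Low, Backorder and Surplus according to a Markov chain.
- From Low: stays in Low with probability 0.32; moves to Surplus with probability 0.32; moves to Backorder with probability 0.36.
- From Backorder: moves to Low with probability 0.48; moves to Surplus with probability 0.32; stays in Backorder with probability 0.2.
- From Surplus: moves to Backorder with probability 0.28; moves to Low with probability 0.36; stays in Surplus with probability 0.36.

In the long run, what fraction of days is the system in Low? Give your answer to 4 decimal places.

0.3793

Let the stationary distribution be π with π = πP and π_1 + π_2 + π_3 = 1.
π_1 = 0.32·π_1 + 0.48·π_2 + 0.36·π_3
π_2 = 0.36·π_1 + 0.2·π_2 + 0.28·π_3
Solving with the normalization constraint gives π = (0.3793, 0.2874, 0.3333).
So the stationary probability of Low is 0.3793.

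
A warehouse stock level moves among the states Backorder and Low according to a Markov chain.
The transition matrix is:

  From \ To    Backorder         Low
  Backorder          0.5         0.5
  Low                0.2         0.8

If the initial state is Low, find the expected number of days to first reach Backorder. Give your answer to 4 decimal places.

Let t(s) be the expected number of days to first reach Backorder from state s, with t(Backorder) = 0. Conditioning on the first day:
t(Low) = 1 + 0.8·t(Low)
Solving: t(Low) = 5.0000.
Expected days from Low to Backorder: 5.0000.

5.0000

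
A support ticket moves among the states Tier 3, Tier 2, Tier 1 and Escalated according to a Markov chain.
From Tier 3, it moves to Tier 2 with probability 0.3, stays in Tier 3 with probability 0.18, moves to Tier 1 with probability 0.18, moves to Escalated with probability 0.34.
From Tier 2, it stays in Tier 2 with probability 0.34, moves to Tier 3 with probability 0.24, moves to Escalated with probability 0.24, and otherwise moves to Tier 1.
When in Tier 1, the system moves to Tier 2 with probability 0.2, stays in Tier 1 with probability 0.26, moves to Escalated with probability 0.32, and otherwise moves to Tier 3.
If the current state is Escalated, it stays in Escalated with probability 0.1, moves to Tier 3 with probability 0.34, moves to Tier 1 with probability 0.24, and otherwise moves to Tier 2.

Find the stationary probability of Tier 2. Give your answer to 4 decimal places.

0.2956

Let the stationary distribution be π with π = πP and π_1 + π_2 + π_3 + π_4 = 1.
π_1 = 0.18·π_1 + 0.24·π_2 + 0.22·π_3 + 0.34·π_4
π_2 = 0.3·π_1 + 0.34·π_2 + 0.2·π_3 + 0.32·π_4
π_3 = 0.18·π_1 + 0.18·π_2 + 0.26·π_3 + 0.24·π_4
Solving with the normalization constraint gives π = (0.2457, 0.2956, 0.2118, 0.2469).
So the stationary probability of Tier 2 is 0.2956.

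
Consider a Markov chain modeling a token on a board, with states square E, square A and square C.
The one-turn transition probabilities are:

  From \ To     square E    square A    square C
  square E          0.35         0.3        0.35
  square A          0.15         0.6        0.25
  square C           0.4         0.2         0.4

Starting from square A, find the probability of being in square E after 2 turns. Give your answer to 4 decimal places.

Sum over the intermediate state after 1 turn:
P = P(square A→square E)·P(square E→square E) + P(square A→square A)·P(square A→square E) + P(square A→square C)·P(square C→square E)
  = 0.15×0.35 + 0.6×0.15 + 0.25×0.4
  = 0.0525 + 0.0900 + 0.1000 = 0.2425

0.2425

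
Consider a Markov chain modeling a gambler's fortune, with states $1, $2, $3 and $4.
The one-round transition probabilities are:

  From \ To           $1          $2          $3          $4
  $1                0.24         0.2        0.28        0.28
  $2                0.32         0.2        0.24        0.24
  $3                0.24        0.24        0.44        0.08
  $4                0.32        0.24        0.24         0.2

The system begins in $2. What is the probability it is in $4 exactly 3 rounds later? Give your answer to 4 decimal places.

Propagate the distribution vector 3 rounds from $2.
After 0 rounds: (0.0000, 1.0000, 0.0000, 0.0000)
After 1 round: (0.3200, 0.2000, 0.2400, 0.2400)
After 2 rounds: (0.2752, 0.2192, 0.3008, 0.2048)
After 3 rounds: (0.2739, 0.2202, 0.3112, 0.1947)
P(in $4 after 3 rounds) = 0.1947

0.1947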